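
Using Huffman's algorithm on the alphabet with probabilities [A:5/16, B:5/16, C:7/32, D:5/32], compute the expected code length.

Huffman tree construction:
Combine smallest probabilities repeatedly
Resulting codes:
  A: 10 (length 2)
  B: 11 (length 2)
  C: 01 (length 2)
  D: 00 (length 2)
Average length = Σ p(s) × length(s) = 2.0000 bits


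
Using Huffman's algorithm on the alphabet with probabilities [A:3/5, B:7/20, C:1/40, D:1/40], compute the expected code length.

Huffman tree construction:
Combine smallest probabilities repeatedly
Resulting codes:
  A: 1 (length 1)
  B: 01 (length 2)
  C: 000 (length 3)
  D: 001 (length 3)
Average length = Σ p(s) × length(s) = 1.4500 bits


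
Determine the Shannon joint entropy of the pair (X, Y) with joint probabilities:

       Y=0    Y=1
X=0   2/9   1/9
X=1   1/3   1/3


H(X,Y) = -Σ p(x,y) log₂ p(x,y)
  p(0,0)=2/9: -0.2222 × log₂(0.2222) = 0.4822
  p(0,1)=1/9: -0.1111 × log₂(0.1111) = 0.3522
  p(1,0)=1/3: -0.3333 × log₂(0.3333) = 0.5283
  p(1,1)=1/3: -0.3333 × log₂(0.3333) = 0.5283
H(X,Y) = 1.8911 bits


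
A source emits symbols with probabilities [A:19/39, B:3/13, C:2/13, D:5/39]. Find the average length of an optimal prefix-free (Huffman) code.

Huffman tree construction:
Combine smallest probabilities repeatedly
Resulting codes:
  A: 0 (length 1)
  B: 10 (length 2)
  C: 111 (length 3)
  D: 110 (length 3)
Average length = Σ p(s) × length(s) = 1.7949 bits


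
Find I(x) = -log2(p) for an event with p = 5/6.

Information content I(x) = -log₂(p(x))
I = -log₂(5/6) = -log₂(0.8333)
I = 0.2630 bits


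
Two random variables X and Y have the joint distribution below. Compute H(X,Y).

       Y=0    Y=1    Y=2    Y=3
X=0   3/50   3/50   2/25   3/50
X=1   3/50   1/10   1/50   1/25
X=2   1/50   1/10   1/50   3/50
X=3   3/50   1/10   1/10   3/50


H(X,Y) = -Σ p(x,y) log₂ p(x,y)
  p(0,0)=3/50: -0.0600 × log₂(0.0600) = 0.2435
  p(0,1)=3/50: -0.0600 × log₂(0.0600) = 0.2435
  p(0,2)=2/25: -0.0800 × log₂(0.0800) = 0.2915
  p(0,3)=3/50: -0.0600 × log₂(0.0600) = 0.2435
  p(1,0)=3/50: -0.0600 × log₂(0.0600) = 0.2435
  p(1,1)=1/10: -0.1000 × log₂(0.1000) = 0.3322
  p(1,2)=1/50: -0.0200 × log₂(0.0200) = 0.1129
  p(1,3)=1/25: -0.0400 × log₂(0.0400) = 0.1858
  p(2,0)=1/50: -0.0200 × log₂(0.0200) = 0.1129
  p(2,1)=1/10: -0.1000 × log₂(0.1000) = 0.3322
  p(2,2)=1/50: -0.0200 × log₂(0.0200) = 0.1129
  p(2,3)=3/50: -0.0600 × log₂(0.0600) = 0.2435
  p(3,0)=3/50: -0.0600 × log₂(0.0600) = 0.2435
  p(3,1)=1/10: -0.1000 × log₂(0.1000) = 0.3322
  p(3,2)=1/10: -0.1000 × log₂(0.1000) = 0.3322
  p(3,3)=3/50: -0.0600 × log₂(0.0600) = 0.2435
H(X,Y) = 3.8494 bits


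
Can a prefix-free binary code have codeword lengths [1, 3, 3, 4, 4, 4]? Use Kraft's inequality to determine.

Kraft inequality: Σ 2^(-l_i) ≤ 1 for prefix-free code
Calculating: 2^(-1) + 2^(-3) + 2^(-3) + 2^(-4) + 2^(-4) + 2^(-4)
= 0.5 + 0.125 + 0.125 + 0.0625 + 0.0625 + 0.0625
= 0.9375
Since 0.9375 ≤ 1, prefix-free code exists


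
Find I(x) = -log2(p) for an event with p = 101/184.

Information content I(x) = -log₂(p(x))
I = -log₂(101/184) = -log₂(0.5489)
I = 0.8654 bits


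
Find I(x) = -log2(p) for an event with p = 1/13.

Information content I(x) = -log₂(p(x))
I = -log₂(1/13) = -log₂(0.0769)
I = 3.7004 bits


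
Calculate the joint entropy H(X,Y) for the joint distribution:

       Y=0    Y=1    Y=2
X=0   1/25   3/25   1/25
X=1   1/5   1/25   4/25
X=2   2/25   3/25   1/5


H(X,Y) = -Σ p(x,y) log₂ p(x,y)
  p(0,0)=1/25: -0.0400 × log₂(0.0400) = 0.1858
  p(0,1)=3/25: -0.1200 × log₂(0.1200) = 0.3671
  p(0,2)=1/25: -0.0400 × log₂(0.0400) = 0.1858
  p(1,0)=1/5: -0.2000 × log₂(0.2000) = 0.4644
  p(1,1)=1/25: -0.0400 × log₂(0.0400) = 0.1858
  p(1,2)=4/25: -0.1600 × log₂(0.1600) = 0.4230
  p(2,0)=2/25: -0.0800 × log₂(0.0800) = 0.2915
  p(2,1)=3/25: -0.1200 × log₂(0.1200) = 0.3671
  p(2,2)=1/5: -0.2000 × log₂(0.2000) = 0.4644
H(X,Y) = 2.9347 bits


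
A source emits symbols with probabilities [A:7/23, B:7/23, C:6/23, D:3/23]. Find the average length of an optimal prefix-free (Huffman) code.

Huffman tree construction:
Combine smallest probabilities repeatedly
Resulting codes:
  A: 10 (length 2)
  B: 11 (length 2)
  C: 01 (length 2)
  D: 00 (length 2)
Average length = Σ p(s) × length(s) = 2.0000 bits


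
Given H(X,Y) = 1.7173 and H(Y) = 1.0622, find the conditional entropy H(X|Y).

Chain rule: H(X,Y) = H(X|Y) + H(Y)
H(X|Y) = H(X,Y) - H(Y) = 1.7173 - 1.0622 = 0.6551 bits


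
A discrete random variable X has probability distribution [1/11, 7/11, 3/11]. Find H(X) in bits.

H(X) = -Σ p(x) log₂ p(x)
  -1/11 × log₂(1/11) = 0.3145
  -7/11 × log₂(7/11) = 0.4150
  -3/11 × log₂(3/11) = 0.5112
H(X) = 1.2407 bits


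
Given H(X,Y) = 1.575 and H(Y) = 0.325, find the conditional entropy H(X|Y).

Chain rule: H(X,Y) = H(X|Y) + H(Y)
H(X|Y) = H(X,Y) - H(Y) = 1.575 - 0.325 = 1.25 bits


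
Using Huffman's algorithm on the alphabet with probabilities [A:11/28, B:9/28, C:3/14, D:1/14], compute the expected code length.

Huffman tree construction:
Combine smallest probabilities repeatedly
Resulting codes:
  A: 0 (length 1)
  B: 11 (length 2)
  C: 101 (length 3)
  D: 100 (length 3)
Average length = Σ p(s) × length(s) = 1.8929 bits


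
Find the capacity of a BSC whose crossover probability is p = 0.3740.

For BSC with error probability p:
C = 1 - H(p) where H(p) is binary entropy
H(0.3740) = -0.3740 × log₂(0.3740) - 0.6260 × log₂(0.6260)
H(p) = 0.9537
C = 1 - 0.9537 = 0.0463 bits/use


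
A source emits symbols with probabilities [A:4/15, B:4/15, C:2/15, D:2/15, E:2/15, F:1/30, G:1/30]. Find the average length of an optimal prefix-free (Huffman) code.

Huffman tree construction:
Combine smallest probabilities repeatedly
Resulting codes:
  A: 01 (length 2)
  B: 10 (length 2)
  C: 001 (length 3)
  D: 110 (length 3)
  E: 111 (length 3)
  F: 0000 (length 4)
  G: 0001 (length 4)
Average length = Σ p(s) × length(s) = 2.5333 bits


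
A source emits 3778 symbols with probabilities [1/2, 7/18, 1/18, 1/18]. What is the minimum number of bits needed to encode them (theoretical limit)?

Entropy H = 1.4932 bits/symbol
Minimum bits = H × n = 1.4932 × 3778
= 5641.36 bits


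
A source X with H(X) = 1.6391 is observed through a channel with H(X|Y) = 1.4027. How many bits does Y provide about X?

I(X;Y) = H(X) - H(X|Y)
I(X;Y) = 1.6391 - 1.4027 = 0.2364 bits


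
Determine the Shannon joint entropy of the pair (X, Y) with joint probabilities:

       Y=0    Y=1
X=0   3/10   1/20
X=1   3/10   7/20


H(X,Y) = -Σ p(x,y) log₂ p(x,y)
  p(0,0)=3/10: -0.3000 × log₂(0.3000) = 0.5211
  p(0,1)=1/20: -0.0500 × log₂(0.0500) = 0.2161
  p(1,0)=3/10: -0.3000 × log₂(0.3000) = 0.5211
  p(1,1)=7/20: -0.3500 × log₂(0.3500) = 0.5301
H(X,Y) = 1.7884 bits


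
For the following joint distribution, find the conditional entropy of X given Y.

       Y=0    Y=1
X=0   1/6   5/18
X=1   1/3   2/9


H(X|Y) = Σ_y p(y) H(X|Y=y)
  p(Y=0) = 1/2, H(X|Y=0) = 0.9183
  p(Y=1) = 1/2, H(X|Y=1) = 0.9911
H(X|Y) = 0.5000×0.9183 + 0.5000×0.9911 = 0.9547 bits


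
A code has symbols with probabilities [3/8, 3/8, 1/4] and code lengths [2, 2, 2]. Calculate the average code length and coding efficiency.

Average length L = Σ p_i × l_i = 2.0000 bits
Entropy H = 1.5613 bits
Efficiency η = H/L × 100% = 78.06%


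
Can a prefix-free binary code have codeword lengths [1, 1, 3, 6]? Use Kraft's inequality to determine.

Kraft inequality: Σ 2^(-l_i) ≤ 1 for prefix-free code
Calculating: 2^(-1) + 2^(-1) + 2^(-3) + 2^(-6)
= 0.5 + 0.5 + 0.125 + 0.015625
= 1.1406
Since 1.1406 > 1, prefix-free code does not exist


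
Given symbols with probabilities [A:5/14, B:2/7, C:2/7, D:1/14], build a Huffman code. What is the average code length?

Huffman tree construction:
Combine smallest probabilities repeatedly
Resulting codes:
  A: 11 (length 2)
  B: 01 (length 2)
  C: 10 (length 2)
  D: 00 (length 2)
Average length = Σ p(s) × length(s) = 2.0000 bits


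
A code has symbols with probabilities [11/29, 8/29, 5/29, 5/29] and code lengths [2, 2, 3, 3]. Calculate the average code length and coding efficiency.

Average length L = Σ p_i × l_i = 2.3448 bits
Entropy H = 1.9175 bits
Efficiency η = H/L × 100% = 81.78%


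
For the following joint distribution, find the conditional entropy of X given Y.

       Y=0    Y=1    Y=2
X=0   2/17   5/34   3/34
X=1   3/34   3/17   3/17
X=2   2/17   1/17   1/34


H(X|Y) = Σ_y p(y) H(X|Y=y)
  p(Y=0) = 11/34, H(X|Y=0) = 1.5726
  p(Y=1) = 13/34, H(X|Y=1) = 1.4605
  p(Y=2) = 5/17, H(X|Y=2) = 1.2955
H(X|Y) = 0.3235×1.5726 + 0.3824×1.4605 + 0.2941×1.2955 = 1.4482 bits


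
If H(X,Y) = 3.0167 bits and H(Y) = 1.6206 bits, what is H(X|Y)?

Chain rule: H(X,Y) = H(X|Y) + H(Y)
H(X|Y) = H(X,Y) - H(Y) = 3.0167 - 1.6206 = 1.3961 bits


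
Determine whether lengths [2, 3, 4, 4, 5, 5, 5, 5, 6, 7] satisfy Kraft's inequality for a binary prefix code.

Kraft inequality: Σ 2^(-l_i) ≤ 1 for prefix-free code
Calculating: 2^(-2) + 2^(-3) + 2^(-4) + 2^(-4) + 2^(-5) + 2^(-5) + 2^(-5) + 2^(-5) + 2^(-6) + 2^(-7)
= 0.25 + 0.125 + 0.0625 + 0.0625 + 0.03125 + 0.03125 + 0.03125 + 0.03125 + 0.015625 + 0.0078125
= 0.6484
Since 0.6484 ≤ 1, prefix-free code exists


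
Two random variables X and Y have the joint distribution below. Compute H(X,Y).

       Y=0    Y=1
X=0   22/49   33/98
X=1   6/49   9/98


H(X,Y) = -Σ p(x,y) log₂ p(x,y)
  p(0,0)=22/49: -0.4490 × log₂(0.4490) = 0.5187
  p(0,1)=33/98: -0.3367 × log₂(0.3367) = 0.5288
  p(1,0)=6/49: -0.1224 × log₂(0.1224) = 0.3710
  p(1,1)=9/98: -0.0918 × log₂(0.0918) = 0.3164
H(X,Y) = 1.7348 bits


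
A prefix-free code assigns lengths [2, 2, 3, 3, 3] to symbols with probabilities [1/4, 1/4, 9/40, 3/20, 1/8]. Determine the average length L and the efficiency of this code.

Average length L = Σ p_i × l_i = 2.5000 bits
Entropy H = 2.2697 bits
Efficiency η = H/L × 100% = 90.79%


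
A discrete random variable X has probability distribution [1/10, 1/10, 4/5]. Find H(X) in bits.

H(X) = -Σ p(x) log₂ p(x)
  -1/10 × log₂(1/10) = 0.3322
  -1/10 × log₂(1/10) = 0.3322
  -4/5 × log₂(4/5) = 0.2575
H(X) = 0.9219 bits


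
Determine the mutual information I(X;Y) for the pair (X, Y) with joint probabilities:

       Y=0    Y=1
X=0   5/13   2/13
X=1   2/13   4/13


H(X) = 0.9957, H(Y) = 0.9957, H(X,Y) = 1.8843
I(X;Y) = H(X) + H(Y) - H(X,Y) = 0.1071 bits


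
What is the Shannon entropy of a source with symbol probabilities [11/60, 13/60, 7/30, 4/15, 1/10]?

H(X) = -Σ p(x) log₂ p(x)
  -11/60 × log₂(11/60) = 0.4487
  -13/60 × log₂(13/60) = 0.4781
  -7/30 × log₂(7/30) = 0.4899
  -4/15 × log₂(4/15) = 0.5085
  -1/10 × log₂(1/10) = 0.3322
H(X) = 2.2574 bits


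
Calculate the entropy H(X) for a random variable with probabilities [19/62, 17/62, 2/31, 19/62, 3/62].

H(X) = -Σ p(x) log₂ p(x)
  -19/62 × log₂(19/62) = 0.5229
  -17/62 × log₂(17/62) = 0.5118
  -2/31 × log₂(2/31) = 0.2551
  -19/62 × log₂(19/62) = 0.5229
  -3/62 × log₂(3/62) = 0.2114
H(X) = 2.0241 bits


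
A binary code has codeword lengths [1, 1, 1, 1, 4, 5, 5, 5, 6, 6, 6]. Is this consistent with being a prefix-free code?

Kraft inequality: Σ 2^(-l_i) ≤ 1 for prefix-free code
Calculating: 2^(-1) + 2^(-1) + 2^(-1) + 2^(-1) + 2^(-4) + 2^(-5) + 2^(-5) + 2^(-5) + 2^(-6) + 2^(-6) + 2^(-6)
= 0.5 + 0.5 + 0.5 + 0.5 + 0.0625 + 0.03125 + 0.03125 + 0.03125 + 0.015625 + 0.015625 + 0.015625
= 2.2031
Since 2.2031 > 1, prefix-free code does not exist


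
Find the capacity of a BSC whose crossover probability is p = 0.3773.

For BSC with error probability p:
C = 1 - H(p) where H(p) is binary entropy
H(0.3773) = -0.3773 × log₂(0.3773) - 0.6227 × log₂(0.6227)
H(p) = 0.9561
C = 1 - 0.9561 = 0.0439 bits/use


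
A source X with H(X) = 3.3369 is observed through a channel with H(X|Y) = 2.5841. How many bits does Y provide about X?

I(X;Y) = H(X) - H(X|Y)
I(X;Y) = 3.3369 - 2.5841 = 0.7528 bits


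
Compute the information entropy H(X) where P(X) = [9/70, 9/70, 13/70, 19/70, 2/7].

H(X) = -Σ p(x) log₂ p(x)
  -9/70 × log₂(9/70) = 0.3805
  -9/70 × log₂(9/70) = 0.3805
  -13/70 × log₂(13/70) = 0.4511
  -19/70 × log₂(19/70) = 0.5107
  -2/7 × log₂(2/7) = 0.5164
H(X) = 2.2391 bits


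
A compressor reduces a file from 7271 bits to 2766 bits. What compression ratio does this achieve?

Compression ratio = Original / Compressed
= 7271 / 2766 = 2.63:1


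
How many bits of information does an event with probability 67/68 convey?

Information content I(x) = -log₂(p(x))
I = -log₂(67/68) = -log₂(0.9853)
I = 0.0214 bits


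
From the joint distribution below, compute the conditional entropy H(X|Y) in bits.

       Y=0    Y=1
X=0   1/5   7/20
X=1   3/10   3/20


H(X|Y) = Σ_y p(y) H(X|Y=y)
  p(Y=0) = 1/2, H(X|Y=0) = 0.9710
  p(Y=1) = 1/2, H(X|Y=1) = 0.8813
H(X|Y) = 0.5000×0.9710 + 0.5000×0.8813 = 0.9261 bits


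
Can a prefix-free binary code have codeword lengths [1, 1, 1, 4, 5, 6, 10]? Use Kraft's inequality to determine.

Kraft inequality: Σ 2^(-l_i) ≤ 1 for prefix-free code
Calculating: 2^(-1) + 2^(-1) + 2^(-1) + 2^(-4) + 2^(-5) + 2^(-6) + 2^(-10)
= 0.5 + 0.5 + 0.5 + 0.0625 + 0.03125 + 0.015625 + 0.0009765625
= 1.6104
Since 1.6104 > 1, prefix-free code does not exist


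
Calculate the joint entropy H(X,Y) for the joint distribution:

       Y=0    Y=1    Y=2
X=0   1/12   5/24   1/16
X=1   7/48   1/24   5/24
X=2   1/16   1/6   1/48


H(X,Y) = -Σ p(x,y) log₂ p(x,y)
  p(0,0)=1/12: -0.0833 × log₂(0.0833) = 0.2987
  p(0,1)=5/24: -0.2083 × log₂(0.2083) = 0.4715
  p(0,2)=1/16: -0.0625 × log₂(0.0625) = 0.2500
  p(1,0)=7/48: -0.1458 × log₂(0.1458) = 0.4051
  p(1,1)=1/24: -0.0417 × log₂(0.0417) = 0.1910
  p(1,2)=5/24: -0.2083 × log₂(0.2083) = 0.4715
  p(2,0)=1/16: -0.0625 × log₂(0.0625) = 0.2500
  p(2,1)=1/6: -0.1667 × log₂(0.1667) = 0.4308
  p(2,2)=1/48: -0.0208 × log₂(0.0208) = 0.1164
H(X,Y) = 2.8850 bits


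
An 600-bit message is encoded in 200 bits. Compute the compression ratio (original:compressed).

Compression ratio = Original / Compressed
= 600 / 200 = 3.00:1


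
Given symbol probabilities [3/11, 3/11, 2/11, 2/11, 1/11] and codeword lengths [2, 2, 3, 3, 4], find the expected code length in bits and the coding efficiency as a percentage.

Average length L = Σ p_i × l_i = 2.5455 bits
Entropy H = 2.2313 bits
Efficiency η = H/L × 100% = 87.66%


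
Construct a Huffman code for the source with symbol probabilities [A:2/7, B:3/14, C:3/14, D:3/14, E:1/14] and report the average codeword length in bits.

Huffman tree construction:
Combine smallest probabilities repeatedly
Resulting codes:
  A: 10 (length 2)
  B: 111 (length 3)
  C: 00 (length 2)
  D: 01 (length 2)
  E: 110 (length 3)
Average length = Σ p(s) × length(s) = 2.2857 bits


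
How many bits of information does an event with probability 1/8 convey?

Information content I(x) = -log₂(p(x))
I = -log₂(1/8) = -log₂(0.1250)
I = 3.0000 bits


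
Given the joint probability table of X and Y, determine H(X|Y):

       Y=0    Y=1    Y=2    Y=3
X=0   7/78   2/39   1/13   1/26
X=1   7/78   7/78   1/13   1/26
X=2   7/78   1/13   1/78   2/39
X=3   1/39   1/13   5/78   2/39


H(X|Y) = Σ_y p(y) H(X|Y=y)
  p(Y=0) = 23/78, H(X|Y=0) = 1.8734
  p(Y=1) = 23/78, H(X|Y=1) = 1.9726
  p(Y=2) = 3/13, H(X|Y=2) = 1.8016
  p(Y=3) = 7/39, H(X|Y=3) = 1.9852
H(X|Y) = 0.2949×1.8734 + 0.2949×1.9726 + 0.2308×1.8016 + 0.1795×1.9852 = 1.9062 bits


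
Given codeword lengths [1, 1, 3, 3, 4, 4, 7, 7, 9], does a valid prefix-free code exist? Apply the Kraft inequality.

Kraft inequality: Σ 2^(-l_i) ≤ 1 for prefix-free code
Calculating: 2^(-1) + 2^(-1) + 2^(-3) + 2^(-3) + 2^(-4) + 2^(-4) + 2^(-7) + 2^(-7) + 2^(-9)
= 0.5 + 0.5 + 0.125 + 0.125 + 0.0625 + 0.0625 + 0.0078125 + 0.0078125 + 0.001953125
= 1.3926
Since 1.3926 > 1, prefix-free code does not exist


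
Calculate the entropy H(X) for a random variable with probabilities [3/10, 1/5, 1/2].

H(X) = -Σ p(x) log₂ p(x)
  -3/10 × log₂(3/10) = 0.5211
  -1/5 × log₂(1/5) = 0.4644
  -1/2 × log₂(1/2) = 0.5000
H(X) = 1.4855 bits


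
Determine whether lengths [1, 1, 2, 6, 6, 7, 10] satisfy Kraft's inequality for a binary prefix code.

Kraft inequality: Σ 2^(-l_i) ≤ 1 for prefix-free code
Calculating: 2^(-1) + 2^(-1) + 2^(-2) + 2^(-6) + 2^(-6) + 2^(-7) + 2^(-10)
= 0.5 + 0.5 + 0.25 + 0.015625 + 0.015625 + 0.0078125 + 0.0009765625
= 1.2900
Since 1.2900 > 1, prefix-free code does not exist


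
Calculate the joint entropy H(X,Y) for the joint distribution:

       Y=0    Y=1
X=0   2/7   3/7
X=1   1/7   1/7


H(X,Y) = -Σ p(x,y) log₂ p(x,y)
  p(0,0)=2/7: -0.2857 × log₂(0.2857) = 0.5164
  p(0,1)=3/7: -0.4286 × log₂(0.4286) = 0.5239
  p(1,0)=1/7: -0.1429 × log₂(0.1429) = 0.4011
  p(1,1)=1/7: -0.1429 × log₂(0.1429) = 0.4011
H(X,Y) = 1.8424 bits


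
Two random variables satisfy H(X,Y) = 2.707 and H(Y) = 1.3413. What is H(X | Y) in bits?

Chain rule: H(X,Y) = H(X|Y) + H(Y)
H(X|Y) = H(X,Y) - H(Y) = 2.707 - 1.3413 = 1.3657 bits


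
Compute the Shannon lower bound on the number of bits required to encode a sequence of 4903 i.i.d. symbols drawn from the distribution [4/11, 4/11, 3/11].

Entropy H = 1.5726 bits/symbol
Minimum bits = H × n = 1.5726 × 4903
= 7710.57 bits


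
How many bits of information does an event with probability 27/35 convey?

Information content I(x) = -log₂(p(x))
I = -log₂(27/35) = -log₂(0.7714)
I = 0.3744 bits


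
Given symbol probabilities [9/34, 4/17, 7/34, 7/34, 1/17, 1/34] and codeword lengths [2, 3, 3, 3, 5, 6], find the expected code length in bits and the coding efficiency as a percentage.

Average length L = Σ p_i × l_i = 2.9412 bits
Entropy H = 2.3277 bits
Efficiency η = H/L × 100% = 79.14%


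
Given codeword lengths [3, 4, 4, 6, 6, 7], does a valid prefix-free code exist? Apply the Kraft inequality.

Kraft inequality: Σ 2^(-l_i) ≤ 1 for prefix-free code
Calculating: 2^(-3) + 2^(-4) + 2^(-4) + 2^(-6) + 2^(-6) + 2^(-7)
= 0.125 + 0.0625 + 0.0625 + 0.015625 + 0.015625 + 0.0078125
= 0.2891
Since 0.2891 ≤ 1, prefix-free code exists


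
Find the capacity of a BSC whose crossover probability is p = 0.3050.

For BSC with error probability p:
C = 1 - H(p) where H(p) is binary entropy
H(0.3050) = -0.3050 × log₂(0.3050) - 0.6950 × log₂(0.6950)
H(p) = 0.8873
C = 1 - 0.8873 = 0.1127 bits/use


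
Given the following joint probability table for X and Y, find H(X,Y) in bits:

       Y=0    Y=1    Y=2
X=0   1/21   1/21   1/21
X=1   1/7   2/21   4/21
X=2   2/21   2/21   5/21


H(X,Y) = -Σ p(x,y) log₂ p(x,y)
  p(0,0)=1/21: -0.0476 × log₂(0.0476) = 0.2092
  p(0,1)=1/21: -0.0476 × log₂(0.0476) = 0.2092
  p(0,2)=1/21: -0.0476 × log₂(0.0476) = 0.2092
  p(1,0)=1/7: -0.1429 × log₂(0.1429) = 0.4011
  p(1,1)=2/21: -0.0952 × log₂(0.0952) = 0.3231
  p(1,2)=4/21: -0.1905 × log₂(0.1905) = 0.4557
  p(2,0)=2/21: -0.0952 × log₂(0.0952) = 0.3231
  p(2,1)=2/21: -0.0952 × log₂(0.0952) = 0.3231
  p(2,2)=5/21: -0.2381 × log₂(0.2381) = 0.4929
H(X,Y) = 2.9464 bits


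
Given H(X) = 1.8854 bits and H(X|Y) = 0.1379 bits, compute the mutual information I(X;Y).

I(X;Y) = H(X) - H(X|Y)
I(X;Y) = 1.8854 - 0.1379 = 1.7475 bits


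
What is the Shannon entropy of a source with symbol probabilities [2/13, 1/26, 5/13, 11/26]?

H(X) = -Σ p(x) log₂ p(x)
  -2/13 × log₂(2/13) = 0.4155
  -1/26 × log₂(1/26) = 0.1808
  -5/13 × log₂(5/13) = 0.5302
  -11/26 × log₂(11/26) = 0.5250
H(X) = 1.6515 bits


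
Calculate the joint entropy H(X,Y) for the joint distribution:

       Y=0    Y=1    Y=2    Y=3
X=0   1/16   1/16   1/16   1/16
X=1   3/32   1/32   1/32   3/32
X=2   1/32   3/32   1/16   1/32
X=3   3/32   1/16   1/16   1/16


H(X,Y) = -Σ p(x,y) log₂ p(x,y)
  p(0,0)=1/16: -0.0625 × log₂(0.0625) = 0.2500
  p(0,1)=1/16: -0.0625 × log₂(0.0625) = 0.2500
  p(0,2)=1/16: -0.0625 × log₂(0.0625) = 0.2500
  p(0,3)=1/16: -0.0625 × log₂(0.0625) = 0.2500
  p(1,0)=3/32: -0.0938 × log₂(0.0938) = 0.3202
  p(1,1)=1/32: -0.0312 × log₂(0.0312) = 0.1562
  p(1,2)=1/32: -0.0312 × log₂(0.0312) = 0.1562
  p(1,3)=3/32: -0.0938 × log₂(0.0938) = 0.3202
  p(2,0)=1/32: -0.0312 × log₂(0.0312) = 0.1562
  p(2,1)=3/32: -0.0938 × log₂(0.0938) = 0.3202
  p(2,2)=1/16: -0.0625 × log₂(0.0625) = 0.2500
  p(2,3)=1/32: -0.0312 × log₂(0.0312) = 0.1562
  p(3,0)=3/32: -0.0938 × log₂(0.0938) = 0.3202
  p(3,1)=1/16: -0.0625 × log₂(0.0625) = 0.2500
  p(3,2)=1/16: -0.0625 × log₂(0.0625) = 0.2500
  p(3,3)=1/16: -0.0625 × log₂(0.0625) = 0.2500
H(X,Y) = 3.9056 bits


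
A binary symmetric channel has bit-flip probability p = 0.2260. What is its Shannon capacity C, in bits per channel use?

For BSC with error probability p:
C = 1 - H(p) where H(p) is binary entropy
H(0.2260) = -0.2260 × log₂(0.2260) - 0.7740 × log₂(0.7740)
H(p) = 0.7710
C = 1 - 0.7710 = 0.2290 bits/use


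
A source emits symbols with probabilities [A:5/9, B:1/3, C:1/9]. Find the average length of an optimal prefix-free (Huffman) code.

Huffman tree construction:
Combine smallest probabilities repeatedly
Resulting codes:
  A: 1 (length 1)
  B: 01 (length 2)
  C: 00 (length 2)
Average length = Σ p(s) × length(s) = 1.4444 bits


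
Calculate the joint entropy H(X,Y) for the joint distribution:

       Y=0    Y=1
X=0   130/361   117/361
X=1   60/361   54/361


H(X,Y) = -Σ p(x,y) log₂ p(x,y)
  p(0,0)=130/361: -0.3601 × log₂(0.3601) = 0.5306
  p(0,1)=117/361: -0.3241 × log₂(0.3241) = 0.5268
  p(1,0)=60/361: -0.1662 × log₂(0.1662) = 0.4303
  p(1,1)=54/361: -0.1496 × log₂(0.1496) = 0.4100
H(X,Y) = 1.8977 bits


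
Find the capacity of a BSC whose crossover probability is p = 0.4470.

For BSC with error probability p:
C = 1 - H(p) where H(p) is binary entropy
H(0.4470) = -0.4470 × log₂(0.4470) - 0.5530 × log₂(0.5530)
H(p) = 0.9919
C = 1 - 0.9919 = 0.0081 bits/use


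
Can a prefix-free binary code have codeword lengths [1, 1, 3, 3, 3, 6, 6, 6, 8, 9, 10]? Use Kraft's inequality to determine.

Kraft inequality: Σ 2^(-l_i) ≤ 1 for prefix-free code
Calculating: 2^(-1) + 2^(-1) + 2^(-3) + 2^(-3) + 2^(-3) + 2^(-6) + 2^(-6) + 2^(-6) + 2^(-8) + 2^(-9) + 2^(-10)
= 0.5 + 0.5 + 0.125 + 0.125 + 0.125 + 0.015625 + 0.015625 + 0.015625 + 0.00390625 + 0.001953125 + 0.0009765625
= 1.4287
Since 1.4287 > 1, prefix-free code does not exist


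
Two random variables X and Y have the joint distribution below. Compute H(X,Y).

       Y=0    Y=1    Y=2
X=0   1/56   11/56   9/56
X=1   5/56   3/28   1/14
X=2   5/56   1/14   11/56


H(X,Y) = -Σ p(x,y) log₂ p(x,y)
  p(0,0)=1/56: -0.0179 × log₂(0.0179) = 0.1037
  p(0,1)=11/56: -0.1964 × log₂(0.1964) = 0.4612
  p(0,2)=9/56: -0.1607 × log₂(0.1607) = 0.4239
  p(1,0)=5/56: -0.0893 × log₂(0.0893) = 0.3112
  p(1,1)=3/28: -0.1071 × log₂(0.1071) = 0.3453
  p(1,2)=1/14: -0.0714 × log₂(0.0714) = 0.2720
  p(2,0)=5/56: -0.0893 × log₂(0.0893) = 0.3112
  p(2,1)=1/14: -0.0714 × log₂(0.0714) = 0.2720
  p(2,2)=11/56: -0.1964 × log₂(0.1964) = 0.4612
H(X,Y) = 2.9615 bits


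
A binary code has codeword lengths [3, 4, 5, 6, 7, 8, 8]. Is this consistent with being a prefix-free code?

Kraft inequality: Σ 2^(-l_i) ≤ 1 for prefix-free code
Calculating: 2^(-3) + 2^(-4) + 2^(-5) + 2^(-6) + 2^(-7) + 2^(-8) + 2^(-8)
= 0.125 + 0.0625 + 0.03125 + 0.015625 + 0.0078125 + 0.00390625 + 0.00390625
= 0.2500
Since 0.2500 ≤ 1, prefix-free code exists


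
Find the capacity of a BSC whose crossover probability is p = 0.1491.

For BSC with error probability p:
C = 1 - H(p) where H(p) is binary entropy
H(0.1491) = -0.1491 × log₂(0.1491) - 0.8509 × log₂(0.8509)
H(p) = 0.6076
C = 1 - 0.6076 = 0.3924 bits/use


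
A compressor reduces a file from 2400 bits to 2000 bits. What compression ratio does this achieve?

Compression ratio = Original / Compressed
= 2400 / 2000 = 1.20:1


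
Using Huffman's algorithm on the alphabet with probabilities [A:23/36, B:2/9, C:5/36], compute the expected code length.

Huffman tree construction:
Combine smallest probabilities repeatedly
Resulting codes:
  A: 1 (length 1)
  B: 01 (length 2)
  C: 00 (length 2)
Average length = Σ p(s) × length(s) = 1.3611 bits


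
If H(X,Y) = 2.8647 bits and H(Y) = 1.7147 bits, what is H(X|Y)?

Chain rule: H(X,Y) = H(X|Y) + H(Y)
H(X|Y) = H(X,Y) - H(Y) = 2.8647 - 1.7147 = 1.15 bits


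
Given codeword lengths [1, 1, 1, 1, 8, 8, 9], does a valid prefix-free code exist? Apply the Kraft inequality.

Kraft inequality: Σ 2^(-l_i) ≤ 1 for prefix-free code
Calculating: 2^(-1) + 2^(-1) + 2^(-1) + 2^(-1) + 2^(-8) + 2^(-8) + 2^(-9)
= 0.5 + 0.5 + 0.5 + 0.5 + 0.00390625 + 0.00390625 + 0.001953125
= 2.0098
Since 2.0098 > 1, prefix-free code does not exist


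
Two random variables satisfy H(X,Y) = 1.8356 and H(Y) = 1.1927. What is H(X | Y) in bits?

Chain rule: H(X,Y) = H(X|Y) + H(Y)
H(X|Y) = H(X,Y) - H(Y) = 1.8356 - 1.1927 = 0.6429 bits


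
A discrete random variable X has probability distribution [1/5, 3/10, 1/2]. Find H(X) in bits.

H(X) = -Σ p(x) log₂ p(x)
  -1/5 × log₂(1/5) = 0.4644
  -3/10 × log₂(3/10) = 0.5211
  -1/2 × log₂(1/2) = 0.5000
H(X) = 1.4855 bits


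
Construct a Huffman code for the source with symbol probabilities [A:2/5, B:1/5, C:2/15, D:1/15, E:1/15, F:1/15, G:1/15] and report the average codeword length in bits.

Huffman tree construction:
Combine smallest probabilities repeatedly
Resulting codes:
  A: 0 (length 1)
  B: 111 (length 3)
  C: 100 (length 3)
  D: 1010 (length 4)
  E: 1011 (length 4)
  F: 1100 (length 4)
  G: 1101 (length 4)
Average length = Σ p(s) × length(s) = 2.4667 bits


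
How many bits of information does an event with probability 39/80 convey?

Information content I(x) = -log₂(p(x))
I = -log₂(39/80) = -log₂(0.4875)
I = 1.0365 bits


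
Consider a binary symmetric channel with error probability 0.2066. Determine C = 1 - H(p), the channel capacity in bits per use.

For BSC with error probability p:
C = 1 - H(p) where H(p) is binary entropy
H(0.2066) = -0.2066 × log₂(0.2066) - 0.7934 × log₂(0.7934)
H(p) = 0.7349
C = 1 - 0.7349 = 0.2651 bits/use


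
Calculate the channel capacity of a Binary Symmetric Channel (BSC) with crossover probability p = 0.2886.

For BSC with error probability p:
C = 1 - H(p) where H(p) is binary entropy
H(0.2886) = -0.2886 × log₂(0.2886) - 0.7114 × log₂(0.7114)
H(p) = 0.8669
C = 1 - 0.8669 = 0.1331 bits/use


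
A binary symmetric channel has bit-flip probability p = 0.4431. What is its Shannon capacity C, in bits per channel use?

For BSC with error probability p:
C = 1 - H(p) where H(p) is binary entropy
H(0.4431) = -0.4431 × log₂(0.4431) - 0.5569 × log₂(0.5569)
H(p) = 0.9906
C = 1 - 0.9906 = 0.0094 bits/use


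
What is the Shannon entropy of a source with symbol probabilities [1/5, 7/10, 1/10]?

H(X) = -Σ p(x) log₂ p(x)
  -1/5 × log₂(1/5) = 0.4644
  -7/10 × log₂(7/10) = 0.3602
  -1/10 × log₂(1/10) = 0.3322
H(X) = 1.1568 bits


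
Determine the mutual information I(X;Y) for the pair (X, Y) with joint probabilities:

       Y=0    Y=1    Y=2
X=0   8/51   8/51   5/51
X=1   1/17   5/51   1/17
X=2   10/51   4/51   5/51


H(X) = 1.5351, H(Y) = 1.5581, H(X,Y) = 3.0536
I(X;Y) = H(X) + H(Y) - H(X,Y) = 0.0396 bits


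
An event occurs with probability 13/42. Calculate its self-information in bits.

Information content I(x) = -log₂(p(x))
I = -log₂(13/42) = -log₂(0.3095)
I = 1.6919 bits


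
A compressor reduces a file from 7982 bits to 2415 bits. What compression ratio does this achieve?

Compression ratio = Original / Compressed
= 7982 / 2415 = 3.31:1


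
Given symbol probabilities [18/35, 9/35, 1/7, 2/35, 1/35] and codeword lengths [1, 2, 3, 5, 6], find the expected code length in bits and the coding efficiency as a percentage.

Average length L = Σ p_i × l_i = 1.9143 bits
Entropy H = 1.7808 bits
Efficiency η = H/L × 100% = 93.03%


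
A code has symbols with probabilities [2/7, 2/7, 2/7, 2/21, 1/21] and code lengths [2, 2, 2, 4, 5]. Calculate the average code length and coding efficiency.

Average length L = Σ p_i × l_i = 2.3333 bits
Entropy H = 2.0814 bits
Efficiency η = H/L × 100% = 89.20%


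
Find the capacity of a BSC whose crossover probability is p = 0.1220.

For BSC with error probability p:
C = 1 - H(p) where H(p) is binary entropy
H(0.1220) = -0.1220 × log₂(0.1220) - 0.8780 × log₂(0.8780)
H(p) = 0.5351
C = 1 - 0.5351 = 0.4649 bits/use


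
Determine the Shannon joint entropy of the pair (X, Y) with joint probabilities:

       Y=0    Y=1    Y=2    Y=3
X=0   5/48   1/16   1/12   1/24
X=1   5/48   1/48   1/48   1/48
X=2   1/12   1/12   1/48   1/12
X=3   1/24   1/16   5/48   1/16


H(X,Y) = -Σ p(x,y) log₂ p(x,y)
  p(0,0)=5/48: -0.1042 × log₂(0.1042) = 0.3399
  p(0,1)=1/16: -0.0625 × log₂(0.0625) = 0.2500
  p(0,2)=1/12: -0.0833 × log₂(0.0833) = 0.2987
  p(0,3)=1/24: -0.0417 × log₂(0.0417) = 0.1910
  p(1,0)=5/48: -0.1042 × log₂(0.1042) = 0.3399
  p(1,1)=1/48: -0.0208 × log₂(0.0208) = 0.1164
  p(1,2)=1/48: -0.0208 × log₂(0.0208) = 0.1164
  p(1,3)=1/48: -0.0208 × log₂(0.0208) = 0.1164
  p(2,0)=1/12: -0.0833 × log₂(0.0833) = 0.2987
  p(2,1)=1/12: -0.0833 × log₂(0.0833) = 0.2987
  p(2,2)=1/48: -0.0208 × log₂(0.0208) = 0.1164
  p(2,3)=1/12: -0.0833 × log₂(0.0833) = 0.2987
  p(3,0)=1/24: -0.0417 × log₂(0.0417) = 0.1910
  p(3,1)=1/16: -0.0625 × log₂(0.0625) = 0.2500
  p(3,2)=5/48: -0.1042 × log₂(0.1042) = 0.3399
  p(3,3)=1/16: -0.0625 × log₂(0.0625) = 0.2500
H(X,Y) = 3.8122 bits


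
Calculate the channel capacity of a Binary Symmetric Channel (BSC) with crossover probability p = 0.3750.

For BSC with error probability p:
C = 1 - H(p) where H(p) is binary entropy
H(0.3750) = -0.3750 × log₂(0.3750) - 0.6250 × log₂(0.6250)
H(p) = 0.9544
C = 1 - 0.9544 = 0.0456 bits/use


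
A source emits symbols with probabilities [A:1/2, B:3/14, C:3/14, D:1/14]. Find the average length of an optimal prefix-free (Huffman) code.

Huffman tree construction:
Combine smallest probabilities repeatedly
Resulting codes:
  A: 0 (length 1)
  B: 111 (length 3)
  C: 10 (length 2)
  D: 110 (length 3)
Average length = Σ p(s) × length(s) = 1.7857 bits


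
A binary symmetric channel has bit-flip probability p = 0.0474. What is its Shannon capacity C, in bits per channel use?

For BSC with error probability p:
C = 1 - H(p) where H(p) is binary entropy
H(0.0474) = -0.0474 × log₂(0.0474) - 0.9526 × log₂(0.9526)
H(p) = 0.2752
C = 1 - 0.2752 = 0.7248 bits/use


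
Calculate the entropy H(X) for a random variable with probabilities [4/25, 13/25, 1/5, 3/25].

H(X) = -Σ p(x) log₂ p(x)
  -4/25 × log₂(4/25) = 0.4230
  -13/25 × log₂(13/25) = 0.4906
  -1/5 × log₂(1/5) = 0.4644
  -3/25 × log₂(3/25) = 0.3671
H(X) = 1.7450 bits


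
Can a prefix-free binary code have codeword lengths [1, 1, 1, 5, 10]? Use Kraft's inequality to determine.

Kraft inequality: Σ 2^(-l_i) ≤ 1 for prefix-free code
Calculating: 2^(-1) + 2^(-1) + 2^(-1) + 2^(-5) + 2^(-10)
= 0.5 + 0.5 + 0.5 + 0.03125 + 0.0009765625
= 1.5322
Since 1.5322 > 1, prefix-free code does not exist


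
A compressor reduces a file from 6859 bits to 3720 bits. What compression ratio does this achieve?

Compression ratio = Original / Compressed
= 6859 / 3720 = 1.84:1


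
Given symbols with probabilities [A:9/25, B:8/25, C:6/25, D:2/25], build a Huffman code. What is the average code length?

Huffman tree construction:
Combine smallest probabilities repeatedly
Resulting codes:
  A: 0 (length 1)
  B: 10 (length 2)
  C: 111 (length 3)
  D: 110 (length 3)
Average length = Σ p(s) × length(s) = 1.9600 bits


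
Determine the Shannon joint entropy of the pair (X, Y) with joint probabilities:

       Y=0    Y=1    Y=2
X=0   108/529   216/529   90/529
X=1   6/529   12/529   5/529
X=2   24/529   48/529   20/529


H(X,Y) = -Σ p(x,y) log₂ p(x,y)
  p(0,0)=108/529: -0.2042 × log₂(0.2042) = 0.4680
  p(0,1)=216/529: -0.4083 × log₂(0.4083) = 0.5276
  p(0,2)=90/529: -0.1701 × log₂(0.1701) = 0.4347
  p(1,0)=6/529: -0.0113 × log₂(0.0113) = 0.0733
  p(1,1)=12/529: -0.0227 × log₂(0.0227) = 0.1239
  p(1,2)=5/529: -0.0095 × log₂(0.0095) = 0.0636
  p(2,0)=24/529: -0.0454 × log₂(0.0454) = 0.2024
  p(2,1)=48/529: -0.0907 × log₂(0.0907) = 0.3141
  p(2,2)=20/529: -0.0378 × log₂(0.0378) = 0.1786
H(X,Y) = 2.3864 bits


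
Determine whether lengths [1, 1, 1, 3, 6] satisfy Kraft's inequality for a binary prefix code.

Kraft inequality: Σ 2^(-l_i) ≤ 1 for prefix-free code
Calculating: 2^(-1) + 2^(-1) + 2^(-1) + 2^(-3) + 2^(-6)
= 0.5 + 0.5 + 0.5 + 0.125 + 0.015625
= 1.6406
Since 1.6406 > 1, prefix-free code does not exist


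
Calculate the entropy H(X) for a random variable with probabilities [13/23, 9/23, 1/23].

H(X) = -Σ p(x) log₂ p(x)
  -13/23 × log₂(13/23) = 0.4652
  -9/23 × log₂(9/23) = 0.5297
  -1/23 × log₂(1/23) = 0.1967
H(X) = 1.1916 bits


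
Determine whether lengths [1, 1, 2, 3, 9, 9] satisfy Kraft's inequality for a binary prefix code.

Kraft inequality: Σ 2^(-l_i) ≤ 1 for prefix-free code
Calculating: 2^(-1) + 2^(-1) + 2^(-2) + 2^(-3) + 2^(-9) + 2^(-9)
= 0.5 + 0.5 + 0.25 + 0.125 + 0.001953125 + 0.001953125
= 1.3789
Since 1.3789 > 1, prefix-free code does not exist


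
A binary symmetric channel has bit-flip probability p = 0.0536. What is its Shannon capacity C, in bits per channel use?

For BSC with error probability p:
C = 1 - H(p) where H(p) is binary entropy
H(0.0536) = -0.0536 × log₂(0.0536) - 0.9464 × log₂(0.9464)
H(p) = 0.3015
C = 1 - 0.3015 = 0.6985 bits/use


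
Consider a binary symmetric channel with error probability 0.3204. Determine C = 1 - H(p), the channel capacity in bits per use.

For BSC with error probability p:
C = 1 - H(p) where H(p) is binary entropy
H(0.3204) = -0.3204 × log₂(0.3204) - 0.6796 × log₂(0.6796)
H(p) = 0.9048
C = 1 - 0.9048 = 0.0952 bits/use


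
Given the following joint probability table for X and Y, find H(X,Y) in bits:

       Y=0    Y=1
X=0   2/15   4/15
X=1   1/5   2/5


H(X,Y) = -Σ p(x,y) log₂ p(x,y)
  p(0,0)=2/15: -0.1333 × log₂(0.1333) = 0.3876
  p(0,1)=4/15: -0.2667 × log₂(0.2667) = 0.5085
  p(1,0)=1/5: -0.2000 × log₂(0.2000) = 0.4644
  p(1,1)=2/5: -0.4000 × log₂(0.4000) = 0.5288
H(X,Y) = 1.8892 bits


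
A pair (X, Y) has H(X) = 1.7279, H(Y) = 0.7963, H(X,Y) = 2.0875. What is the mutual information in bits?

I(X;Y) = H(X) + H(Y) - H(X,Y)
I(X;Y) = 1.7279 + 0.7963 - 2.0875 = 0.4367 bits


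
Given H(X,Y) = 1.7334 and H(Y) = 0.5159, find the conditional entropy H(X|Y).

Chain rule: H(X,Y) = H(X|Y) + H(Y)
H(X|Y) = H(X,Y) - H(Y) = 1.7334 - 0.5159 = 1.2175 bits


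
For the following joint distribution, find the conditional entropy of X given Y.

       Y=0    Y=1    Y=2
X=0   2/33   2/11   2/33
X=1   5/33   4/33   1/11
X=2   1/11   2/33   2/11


H(X|Y) = Σ_y p(y) H(X|Y=y)
  p(Y=0) = 10/33, H(X|Y=0) = 1.4855
  p(Y=1) = 4/11, H(X|Y=1) = 1.4591
  p(Y=2) = 1/3, H(X|Y=2) = 1.4354
H(X|Y) = 0.3030×1.4855 + 0.3636×1.4591 + 0.3333×1.4354 = 1.4592 bits


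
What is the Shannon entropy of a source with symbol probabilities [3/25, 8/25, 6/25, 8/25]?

H(X) = -Σ p(x) log₂ p(x)
  -3/25 × log₂(3/25) = 0.3671
  -8/25 × log₂(8/25) = 0.5260
  -6/25 × log₂(6/25) = 0.4941
  -8/25 × log₂(8/25) = 0.5260
H(X) = 1.9133 bits


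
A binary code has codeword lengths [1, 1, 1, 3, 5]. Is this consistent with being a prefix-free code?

Kraft inequality: Σ 2^(-l_i) ≤ 1 for prefix-free code
Calculating: 2^(-1) + 2^(-1) + 2^(-1) + 2^(-3) + 2^(-5)
= 0.5 + 0.5 + 0.5 + 0.125 + 0.03125
= 1.6562
Since 1.6562 > 1, prefix-free code does not exist


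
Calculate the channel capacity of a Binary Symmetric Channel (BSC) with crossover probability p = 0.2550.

For BSC with error probability p:
C = 1 - H(p) where H(p) is binary entropy
H(0.2550) = -0.2550 × log₂(0.2550) - 0.7450 × log₂(0.7450)
H(p) = 0.8191
C = 1 - 0.8191 = 0.1809 bits/use


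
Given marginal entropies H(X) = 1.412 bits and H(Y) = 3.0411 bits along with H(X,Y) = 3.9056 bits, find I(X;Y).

I(X;Y) = H(X) + H(Y) - H(X,Y)
I(X;Y) = 1.412 + 3.0411 - 3.9056 = 0.5475 bits


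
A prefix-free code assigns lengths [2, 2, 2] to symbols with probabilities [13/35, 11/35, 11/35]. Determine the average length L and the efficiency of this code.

Average length L = Σ p_i × l_i = 2.0000 bits
Entropy H = 1.5803 bits
Efficiency η = H/L × 100% = 79.02%


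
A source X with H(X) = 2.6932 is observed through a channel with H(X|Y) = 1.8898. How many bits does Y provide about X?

I(X;Y) = H(X) - H(X|Y)
I(X;Y) = 2.6932 - 1.8898 = 0.8034 bits


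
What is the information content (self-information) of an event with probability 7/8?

Information content I(x) = -log₂(p(x))
I = -log₂(7/8) = -log₂(0.8750)
I = 0.1926 bits


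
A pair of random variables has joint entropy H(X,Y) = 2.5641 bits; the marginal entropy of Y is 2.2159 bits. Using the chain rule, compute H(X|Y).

Chain rule: H(X,Y) = H(X|Y) + H(Y)
H(X|Y) = H(X,Y) - H(Y) = 2.5641 - 2.2159 = 0.3482 bits


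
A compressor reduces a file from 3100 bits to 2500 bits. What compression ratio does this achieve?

Compression ratio = Original / Compressed
= 3100 / 2500 = 1.24:1


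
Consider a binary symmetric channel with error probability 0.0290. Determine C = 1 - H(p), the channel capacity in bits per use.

For BSC with error probability p:
C = 1 - H(p) where H(p) is binary entropy
H(0.0290) = -0.0290 × log₂(0.0290) - 0.9710 × log₂(0.9710)
H(p) = 0.1894
C = 1 - 0.1894 = 0.8106 bits/use


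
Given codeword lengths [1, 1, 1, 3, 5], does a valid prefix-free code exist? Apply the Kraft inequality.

Kraft inequality: Σ 2^(-l_i) ≤ 1 for prefix-free code
Calculating: 2^(-1) + 2^(-1) + 2^(-1) + 2^(-3) + 2^(-5)
= 0.5 + 0.5 + 0.5 + 0.125 + 0.03125
= 1.6562
Since 1.6562 > 1, prefix-free code does not exist


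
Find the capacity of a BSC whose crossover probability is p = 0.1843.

For BSC with error probability p:
C = 1 - H(p) where H(p) is binary entropy
H(0.1843) = -0.1843 × log₂(0.1843) - 0.8157 × log₂(0.8157)
H(p) = 0.6894
C = 1 - 0.6894 = 0.3106 bits/use


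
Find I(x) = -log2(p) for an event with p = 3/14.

Information content I(x) = -log₂(p(x))
I = -log₂(3/14) = -log₂(0.2143)
I = 2.2224 bits


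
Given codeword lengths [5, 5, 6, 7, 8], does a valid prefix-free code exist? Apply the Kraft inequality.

Kraft inequality: Σ 2^(-l_i) ≤ 1 for prefix-free code
Calculating: 2^(-5) + 2^(-5) + 2^(-6) + 2^(-7) + 2^(-8)
= 0.03125 + 0.03125 + 0.015625 + 0.0078125 + 0.00390625
= 0.0898
Since 0.0898 ≤ 1, prefix-free code exists


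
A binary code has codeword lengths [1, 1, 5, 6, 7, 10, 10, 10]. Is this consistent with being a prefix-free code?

Kraft inequality: Σ 2^(-l_i) ≤ 1 for prefix-free code
Calculating: 2^(-1) + 2^(-1) + 2^(-5) + 2^(-6) + 2^(-7) + 2^(-10) + 2^(-10) + 2^(-10)
= 0.5 + 0.5 + 0.03125 + 0.015625 + 0.0078125 + 0.0009765625 + 0.0009765625 + 0.0009765625
= 1.0576
Since 1.0576 > 1, prefix-free code does not exist


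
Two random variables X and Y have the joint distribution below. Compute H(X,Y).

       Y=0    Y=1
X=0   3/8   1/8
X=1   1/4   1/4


H(X,Y) = -Σ p(x,y) log₂ p(x,y)
  p(0,0)=3/8: -0.3750 × log₂(0.3750) = 0.5306
  p(0,1)=1/8: -0.1250 × log₂(0.1250) = 0.3750
  p(1,0)=1/4: -0.2500 × log₂(0.2500) = 0.5000
  p(1,1)=1/4: -0.2500 × log₂(0.2500) = 0.5000
H(X,Y) = 1.9056 bits
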